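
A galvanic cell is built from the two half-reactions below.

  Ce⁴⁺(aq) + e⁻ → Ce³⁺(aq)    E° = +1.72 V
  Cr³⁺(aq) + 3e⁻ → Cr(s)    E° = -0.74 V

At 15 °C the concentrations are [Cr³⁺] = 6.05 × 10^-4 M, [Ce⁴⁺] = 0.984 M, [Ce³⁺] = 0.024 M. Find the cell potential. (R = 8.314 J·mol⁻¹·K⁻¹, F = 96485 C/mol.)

The Ce⁴⁺/Ce³⁺ couple has the higher reduction potential and acts as the cathode, so E°_cell = +1.72 − (-0.74) = 2.46 V.
Balancing electrons gives n = 3; the reaction quotient is Q = [Cr³⁺]·[Ce³⁺]^3/[Ce⁴⁺]^3 = 8.78 × 10^-9.
E = E° − (RT/nF) ln Q = 2.46 − (8.314×288)/(3×96485) × (-18.551) = 2.460 + 0.153 = 2.613 V.

2.61 V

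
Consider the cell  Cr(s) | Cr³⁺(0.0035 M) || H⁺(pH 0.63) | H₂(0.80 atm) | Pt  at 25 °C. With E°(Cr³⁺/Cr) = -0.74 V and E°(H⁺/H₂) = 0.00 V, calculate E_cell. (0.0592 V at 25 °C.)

The hydrogen couple is the cathode, so E°_cell = 0.74 V; n = 6.
[H⁺] = 10^(−0.63) = 0.23 M, and Q = [Cr³⁺]^2·P(H₂)^3 / [H⁺]^6 = 0.0378.
E = E° − (0.0592/6) log Q = 0.74 − (0.0592/6)(-1.423) = 0.754 V.

0.75 V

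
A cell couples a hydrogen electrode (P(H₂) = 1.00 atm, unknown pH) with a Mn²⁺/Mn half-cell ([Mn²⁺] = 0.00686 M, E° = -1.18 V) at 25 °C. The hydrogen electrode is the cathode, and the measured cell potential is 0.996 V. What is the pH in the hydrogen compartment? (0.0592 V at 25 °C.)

pH = 4.19

E°_cell = 1.18 V and n = 2.
log Q = n(E° − E)/0.0592 = 2×(1.18 − 0.996)/0.0592 = 6.216.
With Q = [Mn²⁺]·P(H₂) / [H⁺]^2, solving for [H⁺] gives log[H⁺] = -4.190, so pH = 4.19.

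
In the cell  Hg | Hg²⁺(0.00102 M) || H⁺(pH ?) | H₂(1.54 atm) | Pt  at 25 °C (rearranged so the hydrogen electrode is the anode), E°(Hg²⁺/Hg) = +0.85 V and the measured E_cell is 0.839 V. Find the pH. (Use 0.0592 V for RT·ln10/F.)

E°_cell = 0.85 V and n = 2.
log Q = n(E° − E)/0.0592 = 2×(0.85 − 0.839)/0.0592 = 0.372.
With Q = [H⁺]^2 / ([Hg²⁺]·P(H₂)), solving for [H⁺] gives log[H⁺] = -1.216, so pH = 1.22.

pH = 1.22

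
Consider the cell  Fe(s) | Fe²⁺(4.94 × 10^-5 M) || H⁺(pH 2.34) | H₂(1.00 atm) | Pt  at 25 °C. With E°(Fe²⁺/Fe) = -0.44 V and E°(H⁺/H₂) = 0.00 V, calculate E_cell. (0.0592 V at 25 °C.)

0.43 V

The hydrogen couple is the cathode, so E°_cell = 0.44 V; n = 2.
[H⁺] = 10^(−2.34) = 0.0046 M, and Q = [Fe²⁺]·P(H₂) / [H⁺]^2 = 2.36.
E = E° − (0.0592/2) log Q = 0.44 − (0.0592/2)(0.374) = 0.429 V.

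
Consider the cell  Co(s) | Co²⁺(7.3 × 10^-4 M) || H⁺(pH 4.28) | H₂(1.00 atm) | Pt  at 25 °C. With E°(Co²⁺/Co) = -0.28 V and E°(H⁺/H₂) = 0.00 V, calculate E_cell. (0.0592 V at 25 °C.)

The hydrogen couple is the cathode, so E°_cell = 0.28 V; n = 2.
[H⁺] = 10^(−4.28) = 5.2 × 10^-5 M, and Q = [Co²⁺]·P(H₂) / [H⁺]^2 = 2.65 × 10^5.
E = E° − (0.0592/2) log Q = 0.28 − (0.0592/2)(5.423) = 0.119 V.

0.12 V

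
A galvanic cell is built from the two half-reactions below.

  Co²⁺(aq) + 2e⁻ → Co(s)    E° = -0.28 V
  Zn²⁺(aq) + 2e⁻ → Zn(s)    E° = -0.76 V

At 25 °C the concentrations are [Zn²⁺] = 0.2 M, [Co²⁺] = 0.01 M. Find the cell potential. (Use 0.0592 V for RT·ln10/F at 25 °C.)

The Co²⁺/Co couple has the higher reduction potential and acts as the cathode, so E°_cell = -0.28 − (-0.76) = 0.48 V.
Balancing electrons gives n = 2; the reaction quotient is Q = [Zn²⁺]/[Co²⁺] = 20.0.
At 25 °C, E = E° − (0.0592/n) log Q = 0.48 − (0.0592/2)(1.301) = 0.480 − 0.039 = 0.441 V.

0.441 V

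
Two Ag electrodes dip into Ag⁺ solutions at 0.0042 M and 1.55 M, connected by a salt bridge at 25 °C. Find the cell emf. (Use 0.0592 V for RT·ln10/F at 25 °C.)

Both half-cells are Ag⁺/Ag, so E°_cell = 0. The concentrated side is the cathode; the cell reaction moves Ag⁺ from high to low concentration with n = 1.
Q = [Ag⁺]_dilute/[Ag⁺]_conc = 0.0042/1.55 = 0.00271.
E = 0 − (0.0592/1) log Q = −(0.0592/1)(-2.567) = 0.1520 V.

0.15 V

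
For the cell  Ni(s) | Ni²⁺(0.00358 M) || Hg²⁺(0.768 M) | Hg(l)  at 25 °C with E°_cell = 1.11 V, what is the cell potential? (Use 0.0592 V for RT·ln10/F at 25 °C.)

1.18 V

Balancing electrons gives n = 2; the reaction quotient is Q = [Ni²⁺]/[Hg²⁺] = 0.00466.
At 25 °C, E = E° − (0.0592/n) log Q = 1.11 − (0.0592/2)(-2.331) = 1.110 + 0.069 = 1.179 V.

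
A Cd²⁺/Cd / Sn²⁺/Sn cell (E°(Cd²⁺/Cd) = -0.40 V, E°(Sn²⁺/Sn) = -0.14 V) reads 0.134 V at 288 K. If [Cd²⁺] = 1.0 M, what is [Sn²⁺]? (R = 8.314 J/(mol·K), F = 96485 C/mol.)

3.9 × 10^-5 M

From the Nernst equation, ln Q = nF(E° − E)/RT = 2×96485×(0.26 − 0.134)/(8.314×288) = 10.154, so Q = 2.57 × 10^4.
With Q = [Cd²⁺]/[Sn²⁺] and the known concentrations, [Sn²⁺] in the denominator gives [Sn²⁺] = 3.9 × 10^-5 M.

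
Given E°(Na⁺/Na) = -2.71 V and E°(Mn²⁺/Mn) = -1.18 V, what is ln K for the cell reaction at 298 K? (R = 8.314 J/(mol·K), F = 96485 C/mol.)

E°_cell = -1.18 − (-2.71) = 1.53 V, with n = 2 electrons transferred.
At equilibrium E = 0, so the Nernst equation gives ln K = nFE°/RT = (2)(96485)(1.53)/((8.314)(298)) = 119.17.

ln K = 119.2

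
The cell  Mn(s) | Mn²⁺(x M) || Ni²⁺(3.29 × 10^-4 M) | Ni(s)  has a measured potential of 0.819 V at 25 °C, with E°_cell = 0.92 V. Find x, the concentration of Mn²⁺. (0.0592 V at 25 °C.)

From the Nernst equation, log Q = n(E° − E)/0.0592 = 2(0.92 − 0.819)/0.0592 = 3.412, so Q = 2580.
With Q = [Mn²⁺]/[Ni²⁺] and the known concentrations, [Mn²⁺] in the numerator gives [Mn²⁺] = 0.85 M.

0.85 M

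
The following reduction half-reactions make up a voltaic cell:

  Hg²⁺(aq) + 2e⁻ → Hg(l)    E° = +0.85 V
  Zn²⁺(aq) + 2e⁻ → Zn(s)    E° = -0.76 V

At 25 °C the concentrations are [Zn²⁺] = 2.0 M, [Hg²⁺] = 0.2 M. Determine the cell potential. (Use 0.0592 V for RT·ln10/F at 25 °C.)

1.58 V

The Hg²⁺/Hg couple has the higher reduction potential and acts as the cathode, so E°_cell = +0.85 − (-0.76) = 1.61 V.
Balancing electrons gives n = 2; the reaction quotient is Q = [Zn²⁺]/[Hg²⁺] = 10.0.
At 25 °C, E = E° − (0.0592/n) log Q = 1.61 − (0.0592/2)(1.000) = 1.610 − 0.030 = 1.580 V.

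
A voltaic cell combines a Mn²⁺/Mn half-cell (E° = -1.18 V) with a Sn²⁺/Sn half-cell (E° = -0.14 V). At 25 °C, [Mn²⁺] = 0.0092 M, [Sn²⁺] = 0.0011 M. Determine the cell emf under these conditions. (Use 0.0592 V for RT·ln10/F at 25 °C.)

1.01 V

The Sn²⁺/Sn couple has the higher reduction potential and acts as the cathode, so E°_cell = -0.14 − (-1.18) = 1.04 V.
Balancing electrons gives n = 2; the reaction quotient is Q = [Mn²⁺]/[Sn²⁺] = 8.36.
At 25 °C, E = E° − (0.0592/n) log Q = 1.04 − (0.0592/2)(0.922) = 1.040 − 0.027 = 1.013 V.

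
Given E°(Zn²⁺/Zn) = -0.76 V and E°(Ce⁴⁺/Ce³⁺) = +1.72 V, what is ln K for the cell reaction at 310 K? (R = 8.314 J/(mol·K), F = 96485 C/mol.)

E°_cell = +1.72 − (-0.76) = 2.48 V, with n = 2 electrons transferred.
At equilibrium E = 0, so the Nernst equation gives ln K = nFE°/RT = (2)(96485)(2.48)/((8.314)(310)) = 185.68.

ln K = 185.7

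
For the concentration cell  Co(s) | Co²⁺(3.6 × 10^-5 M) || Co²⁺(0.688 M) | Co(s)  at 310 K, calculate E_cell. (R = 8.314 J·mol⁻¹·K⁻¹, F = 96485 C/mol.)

0.13 V

Both half-cells are Co²⁺/Co, so E°_cell = 0. The concentrated side is the cathode; the cell reaction moves Co²⁺ from high to low concentration with n = 2.
Q = [Co²⁺]_dilute/[Co²⁺]_conc = 3.6 × 10^-5/0.688 = 5.23 × 10^-5.
E = 0 − (RT/nF) ln Q = −((8.314×310)/(2×96485))(-9.858) = 0.1317 V.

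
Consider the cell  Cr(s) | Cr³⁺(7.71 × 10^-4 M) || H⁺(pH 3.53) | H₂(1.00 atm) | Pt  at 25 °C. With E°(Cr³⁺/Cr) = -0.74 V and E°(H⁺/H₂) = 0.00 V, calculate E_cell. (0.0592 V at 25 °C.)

0.59 V

The hydrogen couple is the cathode, so E°_cell = 0.74 V; n = 6.
[H⁺] = 10^(−3.53) = 3 × 10^-4 M, and Q = [Cr³⁺]^2·P(H₂)^3 / [H⁺]^6 = 9 × 10^14.
E = E° − (0.0592/6) log Q = 0.74 − (0.0592/6)(14.954) = 0.592 V.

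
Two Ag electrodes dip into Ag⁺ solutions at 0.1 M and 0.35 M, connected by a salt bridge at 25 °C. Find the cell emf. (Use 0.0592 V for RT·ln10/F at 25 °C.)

0.032 V

Both half-cells are Ag⁺/Ag, so E°_cell = 0. The concentrated side is the cathode; the cell reaction moves Ag⁺ from high to low concentration with n = 1.
Q = [Ag⁺]_dilute/[Ag⁺]_conc = 0.1/0.35 = 0.286.
E = 0 − (0.0592/1) log Q = −(0.0592/1)(-0.544) = 0.0322 V.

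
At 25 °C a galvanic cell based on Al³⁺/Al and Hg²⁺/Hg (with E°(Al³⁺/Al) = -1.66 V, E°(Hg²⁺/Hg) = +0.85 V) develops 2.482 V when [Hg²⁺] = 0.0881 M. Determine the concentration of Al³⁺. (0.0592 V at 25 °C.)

From the Nernst equation, log Q = n(E° − E)/0.0592 = 6(2.51 − 2.482)/0.0592 = 2.838, so Q = 688.
With Q = [Al³⁺]^2/[Hg²⁺]^3 and the known concentrations, [Al³⁺]^2 in the numerator gives [Al³⁺] = 0.69 M.

0.69 M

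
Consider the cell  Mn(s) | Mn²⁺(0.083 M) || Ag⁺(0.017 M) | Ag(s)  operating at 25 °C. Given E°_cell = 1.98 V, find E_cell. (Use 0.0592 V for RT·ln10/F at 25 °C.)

Balancing electrons gives n = 2; the reaction quotient is Q = [Mn²⁺]/[Ag⁺]^2 = 287.
At 25 °C, E = E° − (0.0592/n) log Q = 1.98 − (0.0592/2)(2.458) = 1.980 − 0.073 = 1.907 V.

1.91 V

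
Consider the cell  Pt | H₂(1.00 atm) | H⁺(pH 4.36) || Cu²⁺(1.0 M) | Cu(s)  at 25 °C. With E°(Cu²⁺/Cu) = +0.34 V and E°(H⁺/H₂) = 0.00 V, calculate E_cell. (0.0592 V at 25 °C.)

The Cu²⁺/Cu couple is the cathode, so E°_cell = 0.34 V; n = 2.
[H⁺] = 10^(−4.36) = 4.4 × 10^-5 M, and Q = [H⁺]^2 / ([Cu²⁺]·P(H₂)) = 1.91 × 10^-9.
E = E° − (0.0592/2) log Q = 0.34 − (0.0592/2)(-8.720) = 0.598 V.

0.60 V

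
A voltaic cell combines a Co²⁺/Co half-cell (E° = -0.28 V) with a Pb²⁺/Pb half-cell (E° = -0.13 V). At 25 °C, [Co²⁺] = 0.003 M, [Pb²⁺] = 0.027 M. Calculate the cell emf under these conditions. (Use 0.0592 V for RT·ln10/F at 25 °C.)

0.178 V

The Pb²⁺/Pb couple has the higher reduction potential and acts as the cathode, so E°_cell = -0.13 − (-0.28) = 0.15 V.
Balancing electrons gives n = 2; the reaction quotient is Q = [Co²⁺]/[Pb²⁺] = 0.111.
At 25 °C, E = E° − (0.0592/n) log Q = 0.15 − (0.0592/2)(-0.954) = 0.150 + 0.028 = 0.178 V.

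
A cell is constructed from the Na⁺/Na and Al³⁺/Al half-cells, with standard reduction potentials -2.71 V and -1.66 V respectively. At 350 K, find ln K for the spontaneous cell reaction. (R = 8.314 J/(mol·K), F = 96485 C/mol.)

ln K = 104.4

E°_cell = -1.66 − (-2.71) = 1.05 V, with n = 3 electrons transferred.
At equilibrium E = 0, so the Nernst equation gives ln K = nFE°/RT = (3)(96485)(1.05)/((8.314)(350)) = 104.45.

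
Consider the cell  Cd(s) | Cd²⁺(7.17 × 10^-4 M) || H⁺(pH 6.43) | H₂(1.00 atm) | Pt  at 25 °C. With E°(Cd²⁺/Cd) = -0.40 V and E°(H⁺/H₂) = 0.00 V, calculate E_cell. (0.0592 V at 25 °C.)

The hydrogen couple is the cathode, so E°_cell = 0.40 V; n = 2.
[H⁺] = 10^(−6.43) = 3.7 × 10^-7 M, and Q = [Cd²⁺]·P(H₂) / [H⁺]^2 = 5.19 × 10^9.
E = E° − (0.0592/2) log Q = 0.40 − (0.0592/2)(9.716) = 0.112 V.

0.11 V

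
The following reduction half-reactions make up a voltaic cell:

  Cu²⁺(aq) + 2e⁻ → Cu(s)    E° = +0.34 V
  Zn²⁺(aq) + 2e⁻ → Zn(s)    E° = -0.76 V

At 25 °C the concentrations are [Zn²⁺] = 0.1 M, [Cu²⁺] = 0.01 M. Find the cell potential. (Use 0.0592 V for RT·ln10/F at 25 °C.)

1.07 V

The Cu²⁺/Cu couple has the higher reduction potential and acts as the cathode, so E°_cell = +0.34 − (-0.76) = 1.10 V.
Balancing electrons gives n = 2; the reaction quotient is Q = [Zn²⁺]/[Cu²⁺] = 10.0.
At 25 °C, E = E° − (0.0592/n) log Q = 1.10 − (0.0592/2)(1.000) = 1.100 − 0.030 = 1.070 V.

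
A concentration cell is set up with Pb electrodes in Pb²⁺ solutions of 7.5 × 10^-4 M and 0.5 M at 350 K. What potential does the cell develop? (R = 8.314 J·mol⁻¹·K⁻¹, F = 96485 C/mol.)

Both half-cells are Pb²⁺/Pb, so E°_cell = 0. The concentrated side is the cathode; the cell reaction moves Pb²⁺ from high to low concentration with n = 2.
Q = [Pb²⁺]_dilute/[Pb²⁺]_conc = 7.5 × 10^-4/0.5 = 0.00150.
E = 0 − (RT/nF) ln Q = −((8.314×350)/(2×96485))(-6.502) = 0.0980 V.

0.098 V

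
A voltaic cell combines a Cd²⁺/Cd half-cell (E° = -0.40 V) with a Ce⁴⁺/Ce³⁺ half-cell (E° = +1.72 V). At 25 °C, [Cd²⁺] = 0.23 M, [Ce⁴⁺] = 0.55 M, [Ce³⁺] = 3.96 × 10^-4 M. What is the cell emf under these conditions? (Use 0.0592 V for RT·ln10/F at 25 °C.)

2.32 V

The Ce⁴⁺/Ce³⁺ couple has the higher reduction potential and acts as the cathode, so E°_cell = +1.72 − (-0.40) = 2.12 V.
Balancing electrons gives n = 2; the reaction quotient is Q = [Cd²⁺]·[Ce³⁺]^2/[Ce⁴⁺]^2 = 1.19 × 10^-7.
At 25 °C, E = E° − (0.0592/n) log Q = 2.12 − (0.0592/2)(-6.924) = 2.120 + 0.205 = 2.325 V.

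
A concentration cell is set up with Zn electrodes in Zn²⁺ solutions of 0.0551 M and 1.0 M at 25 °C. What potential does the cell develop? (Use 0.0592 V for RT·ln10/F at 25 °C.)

0.037 V

Both half-cells are Zn²⁺/Zn, so E°_cell = 0. The concentrated side is the cathode; the cell reaction moves Zn²⁺ from high to low concentration with n = 2.
Q = [Zn²⁺]_dilute/[Zn²⁺]_conc = 0.0551/1.0 = 0.0551.
E = 0 − (0.0592/2) log Q = −(0.0592/2)(-1.259) = 0.0373 V.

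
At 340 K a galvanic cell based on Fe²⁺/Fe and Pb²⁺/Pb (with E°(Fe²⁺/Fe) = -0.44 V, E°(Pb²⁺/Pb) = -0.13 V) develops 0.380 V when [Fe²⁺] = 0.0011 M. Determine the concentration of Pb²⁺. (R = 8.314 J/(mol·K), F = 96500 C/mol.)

0.13 M

From the Nernst equation, ln Q = nF(E° − E)/RT = 2×96500×(0.31 − 0.380)/(8.314×340) = -4.779, so Q = 0.00840.
With Q = [Fe²⁺]/[Pb²⁺] and the known concentrations, [Pb²⁺] in the denominator gives [Pb²⁺] = 0.13 M.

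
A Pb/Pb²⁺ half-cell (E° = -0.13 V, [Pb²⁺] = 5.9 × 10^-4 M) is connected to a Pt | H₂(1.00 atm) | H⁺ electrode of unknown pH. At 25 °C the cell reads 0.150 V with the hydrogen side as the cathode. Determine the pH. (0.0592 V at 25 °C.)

E°_cell = 0.13 V and n = 2.
log Q = n(E° − E)/0.0592 = 2×(0.13 − 0.150)/0.0592 = -0.676.
With Q = [Pb²⁺]·P(H₂) / [H⁺]^2, solving for [H⁺] gives log[H⁺] = -1.277, so pH = 1.28.

pH = 1.28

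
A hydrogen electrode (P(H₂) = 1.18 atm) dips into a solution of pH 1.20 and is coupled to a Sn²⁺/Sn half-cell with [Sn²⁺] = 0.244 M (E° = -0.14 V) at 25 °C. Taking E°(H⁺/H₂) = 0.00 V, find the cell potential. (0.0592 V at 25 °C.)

0.085 V

The hydrogen couple is the cathode, so E°_cell = 0.14 V; n = 2.
[H⁺] = 10^(−1.20) = 0.063 M, and Q = [Sn²⁺]·P(H₂) / [H⁺]^2 = 72.3.
E = E° − (0.0592/2) log Q = 0.14 − (0.0592/2)(1.859) = 0.085 V.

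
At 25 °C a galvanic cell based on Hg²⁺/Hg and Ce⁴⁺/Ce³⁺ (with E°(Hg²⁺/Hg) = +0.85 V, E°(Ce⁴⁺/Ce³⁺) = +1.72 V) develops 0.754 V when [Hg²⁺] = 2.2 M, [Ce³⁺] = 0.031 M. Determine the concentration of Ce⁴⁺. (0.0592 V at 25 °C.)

From the Nernst equation, log Q = n(E° − E)/0.0592 = 2(0.87 − 0.754)/0.0592 = 3.919, so Q = 8300.
With Q = [Hg²⁺]·[Ce³⁺]^2/[Ce⁴⁺]^2 and the known concentrations, [Ce⁴⁺]^2 in the denominator gives [Ce⁴⁺] = 5 × 10^-4 M.

5 × 10^-4 M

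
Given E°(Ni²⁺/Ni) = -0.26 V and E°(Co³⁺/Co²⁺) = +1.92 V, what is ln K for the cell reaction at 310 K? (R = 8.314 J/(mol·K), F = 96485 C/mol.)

ln K = 163.2

E°_cell = +1.92 − (-0.26) = 2.18 V, with n = 2 electrons transferred.
At equilibrium E = 0, so the Nernst equation gives ln K = nFE°/RT = (2)(96485)(2.18)/((8.314)(310)) = 163.22.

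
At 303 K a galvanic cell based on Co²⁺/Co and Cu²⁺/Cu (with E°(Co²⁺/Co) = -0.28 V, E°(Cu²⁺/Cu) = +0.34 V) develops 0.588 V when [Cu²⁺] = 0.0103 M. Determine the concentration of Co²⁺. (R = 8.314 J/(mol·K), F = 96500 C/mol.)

From the Nernst equation, ln Q = nF(E° − E)/RT = 2×96500×(0.62 − 0.588)/(8.314×303) = 2.452, so Q = 11.6.
With Q = [Co²⁺]/[Cu²⁺] and the known concentrations, [Co²⁺] in the numerator gives [Co²⁺] = 0.12 M.

0.12 M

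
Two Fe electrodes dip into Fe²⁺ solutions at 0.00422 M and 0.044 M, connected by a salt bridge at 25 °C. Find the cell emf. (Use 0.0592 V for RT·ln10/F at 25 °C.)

0.030 V

Both half-cells are Fe²⁺/Fe, so E°_cell = 0. The concentrated side is the cathode; the cell reaction moves Fe²⁺ from high to low concentration with n = 2.
Q = [Fe²⁺]_dilute/[Fe²⁺]_conc = 0.00422/0.044 = 0.0959.
E = 0 − (0.0592/2) log Q = −(0.0592/2)(-1.018) = 0.0301 V.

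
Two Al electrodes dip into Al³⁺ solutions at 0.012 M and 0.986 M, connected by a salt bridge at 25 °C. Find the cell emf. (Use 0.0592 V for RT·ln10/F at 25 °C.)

Both half-cells are Al³⁺/Al, so E°_cell = 0. The concentrated side is the cathode; the cell reaction moves Al³⁺ from high to low concentration with n = 3.
Q = [Al³⁺]_dilute/[Al³⁺]_conc = 0.012/0.986 = 0.0122.
E = 0 − (0.0592/3) log Q = −(0.0592/3)(-1.915) = 0.0378 V.

0.038 V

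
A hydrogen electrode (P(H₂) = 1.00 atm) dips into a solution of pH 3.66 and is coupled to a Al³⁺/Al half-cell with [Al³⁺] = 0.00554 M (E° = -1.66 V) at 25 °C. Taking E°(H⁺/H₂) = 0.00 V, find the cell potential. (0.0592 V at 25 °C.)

The hydrogen couple is the cathode, so E°_cell = 1.66 V; n = 6.
[H⁺] = 10^(−3.66) = 2.2 × 10^-4 M, and Q = [Al³⁺]^2·P(H₂)^3 / [H⁺]^6 = 2.8 × 10^17.
E = E° − (0.0592/6) log Q = 1.66 − (0.0592/6)(17.447) = 1.488 V.

1.49 V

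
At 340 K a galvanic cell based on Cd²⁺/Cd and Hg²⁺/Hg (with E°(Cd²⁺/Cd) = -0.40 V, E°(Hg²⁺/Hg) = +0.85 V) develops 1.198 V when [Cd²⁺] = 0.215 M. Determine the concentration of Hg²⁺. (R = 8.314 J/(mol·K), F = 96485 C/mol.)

0.0062 M

From the Nernst equation, ln Q = nF(E° − E)/RT = 2×96485×(1.25 − 1.198)/(8.314×340) = 3.550, so Q = 34.8.
With Q = [Cd²⁺]/[Hg²⁺] and the known concentrations, [Hg²⁺] in the denominator gives [Hg²⁺] = 0.0062 M.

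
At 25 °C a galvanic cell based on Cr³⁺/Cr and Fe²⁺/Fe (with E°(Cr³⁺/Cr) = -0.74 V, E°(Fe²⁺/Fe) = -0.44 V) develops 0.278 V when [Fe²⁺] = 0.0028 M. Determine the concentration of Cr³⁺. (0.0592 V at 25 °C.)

0.0019 M

From the Nernst equation, log Q = n(E° − E)/0.0592 = 6(0.30 − 0.278)/0.0592 = 2.230, so Q = 170.
With Q = [Cr³⁺]^2/[Fe²⁺]^3 and the known concentrations, [Cr³⁺]^2 in the numerator gives [Cr³⁺] = 0.0019 M.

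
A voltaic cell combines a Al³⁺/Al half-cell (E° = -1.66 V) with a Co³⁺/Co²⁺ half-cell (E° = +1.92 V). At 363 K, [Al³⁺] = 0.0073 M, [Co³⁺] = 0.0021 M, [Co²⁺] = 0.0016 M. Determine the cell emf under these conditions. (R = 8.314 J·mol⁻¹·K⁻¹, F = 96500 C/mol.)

The Co³⁺/Co²⁺ couple has the higher reduction potential and acts as the cathode, so E°_cell = +1.92 − (-1.66) = 3.58 V.
Balancing electrons gives n = 3; the reaction quotient is Q = [Al³⁺]·[Co²⁺]^3/[Co³⁺]^3 = 0.00323.
E = E° − (RT/nF) ln Q = 3.58 − (8.314×363)/(3×96500) × (-5.736) = 3.580 + 0.060 = 3.640 V.

3.64 V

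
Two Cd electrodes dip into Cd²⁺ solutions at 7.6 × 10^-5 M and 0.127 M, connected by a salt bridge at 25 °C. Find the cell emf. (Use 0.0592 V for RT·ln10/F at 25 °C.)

Both half-cells are Cd²⁺/Cd, so E°_cell = 0. The concentrated side is the cathode; the cell reaction moves Cd²⁺ from high to low concentration with n = 2.
Q = [Cd²⁺]_dilute/[Cd²⁺]_conc = 7.6 × 10^-5/0.127 = 5.98 × 10^-4.
E = 0 − (0.0592/2) log Q = −(0.0592/2)(-3.223) = 0.0954 V.

0.095 V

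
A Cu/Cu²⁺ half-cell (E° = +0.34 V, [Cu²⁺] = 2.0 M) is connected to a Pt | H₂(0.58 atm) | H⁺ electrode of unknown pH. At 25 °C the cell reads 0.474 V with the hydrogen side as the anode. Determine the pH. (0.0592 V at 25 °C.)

E°_cell = 0.34 V and n = 2.
log Q = n(E° − E)/0.0592 = 2×(0.34 − 0.474)/0.0592 = -4.527.
With Q = [H⁺]^2 / ([Cu²⁺]·P(H₂)), solving for [H⁺] gives log[H⁺] = -2.231, so pH = 2.23.

pH = 2.23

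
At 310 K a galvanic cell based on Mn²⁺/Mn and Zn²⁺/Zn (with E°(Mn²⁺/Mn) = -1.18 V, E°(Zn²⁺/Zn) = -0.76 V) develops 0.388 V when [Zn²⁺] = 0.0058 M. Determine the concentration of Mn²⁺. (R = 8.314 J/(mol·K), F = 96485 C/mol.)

From the Nernst equation, ln Q = nF(E° − E)/RT = 2×96485×(0.42 − 0.388)/(8.314×310) = 2.396, so Q = 11.0.
With Q = [Mn²⁺]/[Zn²⁺] and the known concentrations, [Mn²⁺] in the numerator gives [Mn²⁺] = 0.064 M.

0.064 M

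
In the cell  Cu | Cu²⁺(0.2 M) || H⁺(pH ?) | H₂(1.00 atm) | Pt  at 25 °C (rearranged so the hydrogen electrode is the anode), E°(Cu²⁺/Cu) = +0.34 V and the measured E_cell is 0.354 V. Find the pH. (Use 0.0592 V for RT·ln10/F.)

pH = 0.59

E°_cell = 0.34 V and n = 2.
log Q = n(E° − E)/0.0592 = 2×(0.34 − 0.354)/0.0592 = -0.473.
With Q = [H⁺]^2 / ([Cu²⁺]·P(H₂)), solving for [H⁺] gives log[H⁺] = -0.586, so pH = 0.59.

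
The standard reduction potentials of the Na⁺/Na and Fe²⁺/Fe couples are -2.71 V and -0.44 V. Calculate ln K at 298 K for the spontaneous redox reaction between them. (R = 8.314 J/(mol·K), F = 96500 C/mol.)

E°_cell = -0.44 − (-2.71) = 2.27 V, with n = 2 electrons transferred.
At equilibrium E = 0, so the Nernst equation gives ln K = nFE°/RT = (2)(96500)(2.27)/((8.314)(298)) = 176.83.

ln K = 176.8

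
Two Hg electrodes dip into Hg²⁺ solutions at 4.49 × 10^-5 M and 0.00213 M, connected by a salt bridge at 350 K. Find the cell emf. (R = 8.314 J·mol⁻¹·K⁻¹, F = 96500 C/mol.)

0.058 V

Both half-cells are Hg²⁺/Hg, so E°_cell = 0. The concentrated side is the cathode; the cell reaction moves Hg²⁺ from high to low concentration with n = 2.
Q = [Hg²⁺]_dilute/[Hg²⁺]_conc = 4.49 × 10^-5/0.00213 = 0.0211.
E = 0 − (RT/nF) ln Q = −((8.314×350)/(2×96500))(-3.859) = 0.0582 V.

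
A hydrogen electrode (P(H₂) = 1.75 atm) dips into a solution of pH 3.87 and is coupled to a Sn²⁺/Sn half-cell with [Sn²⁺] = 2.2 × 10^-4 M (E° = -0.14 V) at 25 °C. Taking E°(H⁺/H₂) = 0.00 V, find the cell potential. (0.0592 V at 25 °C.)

The hydrogen couple is the cathode, so E°_cell = 0.14 V; n = 2.
[H⁺] = 10^(−3.87) = 1.3 × 10^-4 M, and Q = [Sn²⁺]·P(H₂) / [H⁺]^2 = 2.12 × 10^4.
E = E° − (0.0592/2) log Q = 0.14 − (0.0592/2)(4.325) = 0.012 V.

0.012 V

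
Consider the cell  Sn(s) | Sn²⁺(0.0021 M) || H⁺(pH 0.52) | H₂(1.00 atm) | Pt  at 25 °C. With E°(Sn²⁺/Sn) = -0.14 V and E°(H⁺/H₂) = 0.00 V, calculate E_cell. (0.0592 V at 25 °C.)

The hydrogen couple is the cathode, so E°_cell = 0.14 V; n = 2.
[H⁺] = 10^(−0.52) = 0.30 M, and Q = [Sn²⁺]·P(H₂) / [H⁺]^2 = 0.0230.
E = E° − (0.0592/2) log Q = 0.14 − (0.0592/2)(-1.638) = 0.188 V.

0.19 V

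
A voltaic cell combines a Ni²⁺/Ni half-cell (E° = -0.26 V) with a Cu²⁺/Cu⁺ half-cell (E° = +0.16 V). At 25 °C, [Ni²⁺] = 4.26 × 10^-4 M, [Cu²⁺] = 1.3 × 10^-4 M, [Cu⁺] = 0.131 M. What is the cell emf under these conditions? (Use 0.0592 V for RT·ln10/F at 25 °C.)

0.342 V

The Cu²⁺/Cu⁺ couple has the higher reduction potential and acts as the cathode, so E°_cell = +0.16 − (-0.26) = 0.42 V.
Balancing electrons gives n = 2; the reaction quotient is Q = [Ni²⁺]·[Cu⁺]^2/[Cu²⁺]^2 = 433.
At 25 °C, E = E° − (0.0592/n) log Q = 0.42 − (0.0592/2)(2.636) = 0.420 − 0.078 = 0.342 V.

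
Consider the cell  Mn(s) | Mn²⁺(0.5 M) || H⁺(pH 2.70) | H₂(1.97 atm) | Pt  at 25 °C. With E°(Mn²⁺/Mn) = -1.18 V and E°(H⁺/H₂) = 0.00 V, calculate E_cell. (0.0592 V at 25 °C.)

The hydrogen couple is the cathode, so E°_cell = 1.18 V; n = 2.
[H⁺] = 10^(−2.70) = 0.0020 M, and Q = [Mn²⁺]·P(H₂) / [H⁺]^2 = 2.47 × 10^5.
E = E° − (0.0592/2) log Q = 1.18 − (0.0592/2)(5.393) = 1.020 V.

1.02 V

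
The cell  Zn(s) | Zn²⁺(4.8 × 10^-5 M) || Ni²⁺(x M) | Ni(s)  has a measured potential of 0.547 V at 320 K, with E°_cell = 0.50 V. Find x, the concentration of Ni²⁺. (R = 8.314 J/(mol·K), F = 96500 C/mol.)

From the Nernst equation, ln Q = nF(E° − E)/RT = 2×96500×(0.50 − 0.547)/(8.314×320) = -3.410, so Q = 0.0331.
With Q = [Zn²⁺]/[Ni²⁺] and the known concentrations, [Ni²⁺] in the denominator gives [Ni²⁺] = 0.0015 M.

0.0015 M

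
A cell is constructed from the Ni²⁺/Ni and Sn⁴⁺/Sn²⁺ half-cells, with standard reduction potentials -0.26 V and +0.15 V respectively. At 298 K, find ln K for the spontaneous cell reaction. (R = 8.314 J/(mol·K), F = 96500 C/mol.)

E°_cell = +0.15 − (-0.26) = 0.41 V, with n = 2 electrons transferred.
At equilibrium E = 0, so the Nernst equation gives ln K = nFE°/RT = (2)(96500)(0.41)/((8.314)(298)) = 31.94.

ln K = 31.9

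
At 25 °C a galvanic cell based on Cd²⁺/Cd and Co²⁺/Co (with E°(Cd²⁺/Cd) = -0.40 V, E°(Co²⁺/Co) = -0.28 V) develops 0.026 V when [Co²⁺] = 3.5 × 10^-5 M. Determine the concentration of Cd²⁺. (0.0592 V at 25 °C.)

0.052 M

From the Nernst equation, log Q = n(E° − E)/0.0592 = 2(0.12 − 0.026)/0.0592 = 3.176, so Q = 1500.
With Q = [Cd²⁺]/[Co²⁺] and the known concentrations, [Cd²⁺] in the numerator gives [Cd²⁺] = 0.052 M.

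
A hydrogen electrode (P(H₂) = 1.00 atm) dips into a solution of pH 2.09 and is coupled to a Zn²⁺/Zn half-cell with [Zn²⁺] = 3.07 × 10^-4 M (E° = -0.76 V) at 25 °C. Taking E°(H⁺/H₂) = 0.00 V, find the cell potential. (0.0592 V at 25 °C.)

The hydrogen couple is the cathode, so E°_cell = 0.76 V; n = 2.
[H⁺] = 10^(−2.09) = 0.0081 M, and Q = [Zn²⁺]·P(H₂) / [H⁺]^2 = 4.65.
E = E° − (0.0592/2) log Q = 0.76 − (0.0592/2)(0.667) = 0.740 V.

0.74 V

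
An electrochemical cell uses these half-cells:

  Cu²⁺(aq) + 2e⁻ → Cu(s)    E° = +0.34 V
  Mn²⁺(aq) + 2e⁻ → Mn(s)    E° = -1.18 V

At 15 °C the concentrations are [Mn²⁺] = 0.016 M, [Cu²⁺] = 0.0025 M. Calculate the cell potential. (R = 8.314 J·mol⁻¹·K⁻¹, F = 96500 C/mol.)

1.50 V

The Cu²⁺/Cu couple has the higher reduction potential and acts as the cathode, so E°_cell = +0.34 − (-1.18) = 1.52 V.
Balancing electrons gives n = 2; the reaction quotient is Q = [Mn²⁺]/[Cu²⁺] = 6.40.
E = E° − (RT/nF) ln Q = 1.52 − (8.314×288)/(2×96500) × (1.856) = 1.520 − 0.023 = 1.497 V.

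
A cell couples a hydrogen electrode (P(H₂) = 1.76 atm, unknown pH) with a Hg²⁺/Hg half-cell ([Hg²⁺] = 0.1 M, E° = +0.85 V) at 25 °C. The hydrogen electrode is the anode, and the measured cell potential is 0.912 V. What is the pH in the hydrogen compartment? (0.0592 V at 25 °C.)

E°_cell = 0.85 V and n = 2.
log Q = n(E° − E)/0.0592 = 2×(0.85 − 0.912)/0.0592 = -2.095.
With Q = [H⁺]^2 / ([Hg²⁺]·P(H₂)), solving for [H⁺] gives log[H⁺] = -1.425, so pH = 1.42.

pH = 1.42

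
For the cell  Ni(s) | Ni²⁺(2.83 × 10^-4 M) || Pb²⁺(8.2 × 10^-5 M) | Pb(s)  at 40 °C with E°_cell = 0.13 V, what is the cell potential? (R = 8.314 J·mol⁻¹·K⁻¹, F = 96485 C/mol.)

Balancing electrons gives n = 2; the reaction quotient is Q = [Ni²⁺]/[Pb²⁺] = 3.45.
E = E° − (RT/nF) ln Q = 0.13 − (8.314×313)/(2×96485) × (1.239) = 0.130 − 0.017 = 0.113 V.

0.113 V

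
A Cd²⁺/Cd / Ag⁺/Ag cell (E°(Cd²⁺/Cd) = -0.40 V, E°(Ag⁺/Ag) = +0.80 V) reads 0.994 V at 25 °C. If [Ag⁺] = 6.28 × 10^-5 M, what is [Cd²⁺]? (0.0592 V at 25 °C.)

From the Nernst equation, log Q = n(E° − E)/0.0592 = 2(1.20 − 0.994)/0.0592 = 6.959, so Q = 9.11 × 10^6.
With Q = [Cd²⁺]/[Ag⁺]^2 and the known concentrations, [Cd²⁺] in the numerator gives [Cd²⁺] = 0.036 M.

0.036 M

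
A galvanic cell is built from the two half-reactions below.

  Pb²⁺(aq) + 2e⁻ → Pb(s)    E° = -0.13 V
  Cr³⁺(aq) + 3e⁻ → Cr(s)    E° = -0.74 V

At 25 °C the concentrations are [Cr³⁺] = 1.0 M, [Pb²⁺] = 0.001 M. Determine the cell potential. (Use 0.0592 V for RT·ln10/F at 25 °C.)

0.521 V

The Pb²⁺/Pb couple has the higher reduction potential and acts as the cathode, so E°_cell = -0.13 − (-0.74) = 0.61 V.
Balancing electrons gives n = 6; the reaction quotient is Q = [Cr³⁺]^2/[Pb²⁺]^3 = 1 × 10^9.
At 25 °C, E = E° − (0.0592/n) log Q = 0.61 − (0.0592/6)(9.000) = 0.610 − 0.089 = 0.521 V.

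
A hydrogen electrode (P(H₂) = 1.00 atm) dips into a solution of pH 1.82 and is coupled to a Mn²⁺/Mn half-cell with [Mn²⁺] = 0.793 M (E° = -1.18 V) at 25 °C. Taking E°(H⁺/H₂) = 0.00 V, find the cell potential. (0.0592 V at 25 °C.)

1.08 V

The hydrogen couple is the cathode, so E°_cell = 1.18 V; n = 2.
[H⁺] = 10^(−1.82) = 0.015 M, and Q = [Mn²⁺]·P(H₂) / [H⁺]^2 = 3460.
E = E° − (0.0592/2) log Q = 1.18 − (0.0592/2)(3.539) = 1.075 V.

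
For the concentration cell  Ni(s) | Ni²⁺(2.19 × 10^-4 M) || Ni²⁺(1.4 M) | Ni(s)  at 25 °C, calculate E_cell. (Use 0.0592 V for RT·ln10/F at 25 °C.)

0.11 V

Both half-cells are Ni²⁺/Ni, so E°_cell = 0. The concentrated side is the cathode; the cell reaction moves Ni²⁺ from high to low concentration with n = 2.
Q = [Ni²⁺]_dilute/[Ni²⁺]_conc = 2.19 × 10^-4/1.4 = 1.56 × 10^-4.
E = 0 − (0.0592/2) log Q = −(0.0592/2)(-3.806) = 0.1127 V.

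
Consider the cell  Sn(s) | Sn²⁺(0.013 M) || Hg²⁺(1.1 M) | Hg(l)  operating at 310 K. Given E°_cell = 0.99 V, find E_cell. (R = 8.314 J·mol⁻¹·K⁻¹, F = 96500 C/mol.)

1.05 V

Balancing electrons gives n = 2; the reaction quotient is Q = [Sn²⁺]/[Hg²⁺] = 0.0118.
E = E° − (RT/nF) ln Q = 0.99 − (8.314×310)/(2×96500) × (-4.438) = 0.990 + 0.059 = 1.049 V.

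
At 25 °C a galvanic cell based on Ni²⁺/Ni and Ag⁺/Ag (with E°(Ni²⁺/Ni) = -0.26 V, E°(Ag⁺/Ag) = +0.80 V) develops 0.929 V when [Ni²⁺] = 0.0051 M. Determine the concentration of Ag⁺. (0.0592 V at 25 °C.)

From the Nernst equation, log Q = n(E° − E)/0.0592 = 2(1.06 − 0.929)/0.0592 = 4.426, so Q = 2.66 × 10^4.
With Q = [Ni²⁺]/[Ag⁺]^2 and the known concentrations, [Ag⁺]^2 in the denominator gives [Ag⁺] = 4.4 × 10^-4 M.

4.4 × 10^-4 M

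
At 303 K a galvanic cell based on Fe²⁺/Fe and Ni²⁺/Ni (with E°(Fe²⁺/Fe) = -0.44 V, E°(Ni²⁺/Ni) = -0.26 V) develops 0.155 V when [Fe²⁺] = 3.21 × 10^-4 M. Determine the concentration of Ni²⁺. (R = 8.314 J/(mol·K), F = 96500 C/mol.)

From the Nernst equation, ln Q = nF(E° − E)/RT = 2×96500×(0.18 − 0.155)/(8.314×303) = 1.915, so Q = 6.79.
With Q = [Fe²⁺]/[Ni²⁺] and the known concentrations, [Ni²⁺] in the denominator gives [Ni²⁺] = 4.7 × 10^-5 M.

4.7 × 10^-5 M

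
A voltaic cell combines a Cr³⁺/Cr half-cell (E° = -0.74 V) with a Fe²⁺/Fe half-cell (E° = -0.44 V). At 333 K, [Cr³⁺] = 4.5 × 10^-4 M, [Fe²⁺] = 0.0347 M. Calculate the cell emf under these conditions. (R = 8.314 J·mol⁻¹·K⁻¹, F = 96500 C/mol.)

The Fe²⁺/Fe couple has the higher reduction potential and acts as the cathode, so E°_cell = -0.44 − (-0.74) = 0.30 V.
Balancing electrons gives n = 6; the reaction quotient is Q = [Cr³⁺]^2/[Fe²⁺]^3 = 0.00485.
E = E° − (RT/nF) ln Q = 0.30 − (8.314×333)/(6×96500) × (-5.329) = 0.300 + 0.025 = 0.325 V.

0.325 V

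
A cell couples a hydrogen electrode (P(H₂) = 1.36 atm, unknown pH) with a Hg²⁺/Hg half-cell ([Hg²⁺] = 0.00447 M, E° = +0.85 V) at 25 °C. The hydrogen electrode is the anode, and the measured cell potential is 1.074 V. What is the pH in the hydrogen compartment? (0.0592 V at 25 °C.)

E°_cell = 0.85 V and n = 2.
log Q = n(E° − E)/0.0592 = 2×(0.85 − 1.074)/0.0592 = -7.568.
With Q = [H⁺]^2 / ([Hg²⁺]·P(H₂)), solving for [H⁺] gives log[H⁺] = -4.892, so pH = 4.89.

pH = 4.89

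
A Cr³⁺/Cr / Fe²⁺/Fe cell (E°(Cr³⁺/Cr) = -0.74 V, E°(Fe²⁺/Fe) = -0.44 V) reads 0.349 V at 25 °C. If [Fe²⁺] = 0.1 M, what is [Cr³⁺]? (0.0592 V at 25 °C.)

From the Nernst equation, log Q = n(E° − E)/0.0592 = 6(0.30 − 0.349)/0.0592 = -4.966, so Q = 1.08 × 10^-5.
With Q = [Cr³⁺]^2/[Fe²⁺]^3 and the known concentrations, [Cr³⁺]^2 in the numerator gives [Cr³⁺] = 1 × 10^-4 M.

1 × 10^-4 M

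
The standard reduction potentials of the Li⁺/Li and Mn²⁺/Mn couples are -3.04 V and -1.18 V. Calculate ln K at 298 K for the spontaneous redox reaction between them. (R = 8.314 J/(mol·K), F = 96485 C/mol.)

E°_cell = -1.18 − (-3.04) = 1.86 V, with n = 2 electrons transferred.
At equilibrium E = 0, so the Nernst equation gives ln K = nFE°/RT = (2)(96485)(1.86)/((8.314)(298)) = 144.87.

ln K = 144.9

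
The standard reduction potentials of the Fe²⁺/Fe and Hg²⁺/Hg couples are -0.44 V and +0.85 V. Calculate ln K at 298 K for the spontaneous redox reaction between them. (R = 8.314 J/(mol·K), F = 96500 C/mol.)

E°_cell = +0.85 − (-0.44) = 1.29 V, with n = 2 electrons transferred.
At equilibrium E = 0, so the Nernst equation gives ln K = nFE°/RT = (2)(96500)(1.29)/((8.314)(298)) = 100.49.

ln K = 100.5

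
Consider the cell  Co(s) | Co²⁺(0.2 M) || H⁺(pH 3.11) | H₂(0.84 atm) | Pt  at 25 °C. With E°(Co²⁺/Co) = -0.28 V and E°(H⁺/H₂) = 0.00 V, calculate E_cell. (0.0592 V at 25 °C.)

The hydrogen couple is the cathode, so E°_cell = 0.28 V; n = 2.
[H⁺] = 10^(−3.11) = 7.8 × 10^-4 M, and Q = [Co²⁺]·P(H₂) / [H⁺]^2 = 2.79 × 10^5.
E = E° − (0.0592/2) log Q = 0.28 − (0.0592/2)(5.445) = 0.119 V.

0.12 V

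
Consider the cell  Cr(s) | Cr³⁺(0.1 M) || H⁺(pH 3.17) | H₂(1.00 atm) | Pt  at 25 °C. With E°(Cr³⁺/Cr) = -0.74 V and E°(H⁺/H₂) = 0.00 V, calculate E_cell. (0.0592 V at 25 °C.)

The hydrogen couple is the cathode, so E°_cell = 0.74 V; n = 6.
[H⁺] = 10^(−3.17) = 6.8 × 10^-4 M, and Q = [Cr³⁺]^2·P(H₂)^3 / [H⁺]^6 = 1.05 × 10^17.
E = E° − (0.0592/6) log Q = 0.74 − (0.0592/6)(17.020) = 0.572 V.

0.57 V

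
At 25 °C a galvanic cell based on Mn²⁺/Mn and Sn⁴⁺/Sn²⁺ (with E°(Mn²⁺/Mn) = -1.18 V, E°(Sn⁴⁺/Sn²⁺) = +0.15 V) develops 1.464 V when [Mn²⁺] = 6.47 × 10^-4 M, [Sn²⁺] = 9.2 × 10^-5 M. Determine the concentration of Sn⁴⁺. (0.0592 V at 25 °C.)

0.002 M

From the Nernst equation, log Q = n(E° − E)/0.0592 = 2(1.33 − 1.464)/0.0592 = -4.527, so Q = 2.97 × 10^-5.
With Q = [Mn²⁺]·[Sn²⁺]/[Sn⁴⁺] and the known concentrations, [Sn⁴⁺] in the denominator gives [Sn⁴⁺] = 0.002 M.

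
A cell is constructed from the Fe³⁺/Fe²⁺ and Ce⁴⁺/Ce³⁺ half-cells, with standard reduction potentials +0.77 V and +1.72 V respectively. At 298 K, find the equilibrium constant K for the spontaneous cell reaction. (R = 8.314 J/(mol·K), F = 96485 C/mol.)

1.2 × 10^16

E°_cell = +1.72 − (+0.77) = 0.95 V, with n = 1 electron transferred.
At equilibrium E = 0, so the Nernst equation gives ln K = nFE°/RT = (1)(96485)(0.95)/((8.314)(298)) = 37.00.
K = e^37.00 = 1.2 × 10^16.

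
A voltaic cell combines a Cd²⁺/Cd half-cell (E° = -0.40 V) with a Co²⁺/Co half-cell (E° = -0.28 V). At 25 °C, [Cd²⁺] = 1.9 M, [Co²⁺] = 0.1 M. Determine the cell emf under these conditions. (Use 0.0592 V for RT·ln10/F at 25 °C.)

0.082 V

The Co²⁺/Co couple has the higher reduction potential and acts as the cathode, so E°_cell = -0.28 − (-0.40) = 0.12 V.
Balancing electrons gives n = 2; the reaction quotient is Q = [Cd²⁺]/[Co²⁺] = 19.0.
At 25 °C, E = E° − (0.0592/n) log Q = 0.12 − (0.0592/2)(1.279) = 0.120 − 0.038 = 0.082 V.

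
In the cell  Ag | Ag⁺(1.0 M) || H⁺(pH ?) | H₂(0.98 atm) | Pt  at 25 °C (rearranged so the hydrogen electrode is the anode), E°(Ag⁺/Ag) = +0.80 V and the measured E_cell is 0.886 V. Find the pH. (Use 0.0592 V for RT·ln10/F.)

E°_cell = 0.80 V and n = 2.
log Q = n(E° − E)/0.0592 = 2×(0.80 − 0.886)/0.0592 = -2.905.
With Q = [H⁺]^2 / ([Ag⁺]^2·P(H₂)), solving for [H⁺] gives log[H⁺] = -1.457, so pH = 1.46.

pH = 1.46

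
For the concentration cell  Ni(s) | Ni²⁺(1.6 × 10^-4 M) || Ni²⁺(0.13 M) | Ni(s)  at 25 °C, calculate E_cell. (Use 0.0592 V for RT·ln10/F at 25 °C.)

0.086 V

Both half-cells are Ni²⁺/Ni, so E°_cell = 0. The concentrated side is the cathode; the cell reaction moves Ni²⁺ from high to low concentration with n = 2.
Q = [Ni²⁺]_dilute/[Ni²⁺]_conc = 1.6 × 10^-4/0.13 = 0.00123.
E = 0 − (0.0592/2) log Q = −(0.0592/2)(-2.910) = 0.0861 V.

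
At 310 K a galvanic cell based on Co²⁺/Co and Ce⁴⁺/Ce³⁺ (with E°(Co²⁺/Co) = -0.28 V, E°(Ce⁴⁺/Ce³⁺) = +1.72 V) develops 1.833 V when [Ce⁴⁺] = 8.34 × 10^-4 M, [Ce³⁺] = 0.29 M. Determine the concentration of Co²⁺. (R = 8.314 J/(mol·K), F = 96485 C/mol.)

2.2 M

From the Nernst equation, ln Q = nF(E° − E)/RT = 2×96485×(2.00 − 1.833)/(8.314×310) = 12.504, so Q = 2.69 × 10^5.
With Q = [Co²⁺]·[Ce³⁺]^2/[Ce⁴⁺]^2 and the known concentrations, [Co²⁺] in the numerator gives [Co²⁺] = 2.2 M.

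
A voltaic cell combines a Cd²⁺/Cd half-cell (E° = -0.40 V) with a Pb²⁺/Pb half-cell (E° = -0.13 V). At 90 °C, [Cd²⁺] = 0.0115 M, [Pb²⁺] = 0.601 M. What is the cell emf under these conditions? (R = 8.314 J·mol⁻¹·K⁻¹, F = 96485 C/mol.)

The Pb²⁺/Pb couple has the higher reduction potential and acts as the cathode, so E°_cell = -0.13 − (-0.40) = 0.27 V.
Balancing electrons gives n = 2; the reaction quotient is Q = [Cd²⁺]/[Pb²⁺] = 0.0191.
E = E° − (RT/nF) ln Q = 0.27 − (8.314×363)/(2×96485) × (-3.956) = 0.270 + 0.062 = 0.332 V.

0.332 V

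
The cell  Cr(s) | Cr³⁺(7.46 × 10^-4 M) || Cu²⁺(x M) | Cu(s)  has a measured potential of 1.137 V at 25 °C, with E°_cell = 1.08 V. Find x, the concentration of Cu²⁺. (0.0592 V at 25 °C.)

0.69 M

From the Nernst equation, log Q = n(E° − E)/0.0592 = 6(1.08 − 1.137)/0.0592 = -5.777, so Q = 1.67 × 10^-6.
With Q = [Cr³⁺]^2/[Cu²⁺]^3 and the known concentrations, [Cu²⁺]^3 in the denominator gives [Cu²⁺] = 0.69 M.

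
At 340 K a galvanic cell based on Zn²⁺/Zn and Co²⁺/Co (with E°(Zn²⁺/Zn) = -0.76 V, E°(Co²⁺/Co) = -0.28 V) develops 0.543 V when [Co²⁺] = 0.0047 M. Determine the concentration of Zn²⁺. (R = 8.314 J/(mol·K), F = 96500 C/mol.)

From the Nernst equation, ln Q = nF(E° − E)/RT = 2×96500×(0.48 − 0.543)/(8.314×340) = -4.301, so Q = 0.0135.
With Q = [Zn²⁺]/[Co²⁺] and the known concentrations, [Zn²⁺] in the numerator gives [Zn²⁺] = 6.4 × 10^-5 M.

6.4 × 10^-5 M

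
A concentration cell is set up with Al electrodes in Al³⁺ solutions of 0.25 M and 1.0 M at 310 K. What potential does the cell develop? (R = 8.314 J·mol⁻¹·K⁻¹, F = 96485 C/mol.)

Both half-cells are Al³⁺/Al, so E°_cell = 0. The concentrated side is the cathode; the cell reaction moves Al³⁺ from high to low concentration with n = 3.
Q = [Al³⁺]_dilute/[Al³⁺]_conc = 0.25/1.0 = 0.250.
E = 0 − (RT/nF) ln Q = −((8.314×310)/(3×96485))(-1.386) = 0.0123 V.

0.012 V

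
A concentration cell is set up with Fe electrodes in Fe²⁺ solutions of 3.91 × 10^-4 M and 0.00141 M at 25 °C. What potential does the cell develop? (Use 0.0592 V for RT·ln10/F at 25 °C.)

0.016 V

Both half-cells are Fe²⁺/Fe, so E°_cell = 0. The concentrated side is the cathode; the cell reaction moves Fe²⁺ from high to low concentration with n = 2.
Q = [Fe²⁺]_dilute/[Fe²⁺]_conc = 3.91 × 10^-4/0.00141 = 0.277.
E = 0 − (0.0592/2) log Q = −(0.0592/2)(-0.557) = 0.0165 V.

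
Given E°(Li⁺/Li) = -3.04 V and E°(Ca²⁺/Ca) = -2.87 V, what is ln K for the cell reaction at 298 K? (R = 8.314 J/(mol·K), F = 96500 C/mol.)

E°_cell = -2.87 − (-3.04) = 0.17 V, with n = 2 electrons transferred.
At equilibrium E = 0, so the Nernst equation gives ln K = nFE°/RT = (2)(96500)(0.17)/((8.314)(298)) = 13.24.

ln K = 13.2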